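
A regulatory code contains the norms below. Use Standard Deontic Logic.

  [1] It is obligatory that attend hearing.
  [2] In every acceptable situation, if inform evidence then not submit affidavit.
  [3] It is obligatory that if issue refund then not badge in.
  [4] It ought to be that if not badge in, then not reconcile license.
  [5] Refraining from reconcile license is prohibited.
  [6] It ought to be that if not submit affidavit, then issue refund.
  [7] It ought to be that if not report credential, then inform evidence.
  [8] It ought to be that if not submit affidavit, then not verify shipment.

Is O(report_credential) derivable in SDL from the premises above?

Yes

Premise 5 is F(¬reconcile_license), i.e. O(reconcile_license).
Premise 4 is O(¬badge_in → ¬reconcile_license); contrapositively O(reconcile_license → badge_in). Since O(reconcile_license) holds, K gives O(badge_in).
Premise 3 is O(issue_refund → ¬badge_in); contrapositively O(badge_in → ¬issue_refund). Since O(badge_in) holds, K gives O(¬issue_refund).
The contrapositive of premise 6 (O(¬submit_affidavit → issue_refund)) is O(¬issue_refund → submit_affidavit), and O(¬issue_refund) is already established, so O(submit_affidavit).
Premise 2 is O(inform_evidence → ¬submit_affidavit); contrapositively O(submit_affidavit → ¬inform_evidence). Since O(submit_affidavit) holds, K gives O(¬inform_evidence).
The contrapositive of premise 7 (O(¬report_credential → inform_evidence)) is O(¬inform_evidence → report_credential), and O(¬inform_evidence) is already established, so O(report_credential).
Premises 1, 8 do not contribute to this derivation.
So O(report_credential) follows.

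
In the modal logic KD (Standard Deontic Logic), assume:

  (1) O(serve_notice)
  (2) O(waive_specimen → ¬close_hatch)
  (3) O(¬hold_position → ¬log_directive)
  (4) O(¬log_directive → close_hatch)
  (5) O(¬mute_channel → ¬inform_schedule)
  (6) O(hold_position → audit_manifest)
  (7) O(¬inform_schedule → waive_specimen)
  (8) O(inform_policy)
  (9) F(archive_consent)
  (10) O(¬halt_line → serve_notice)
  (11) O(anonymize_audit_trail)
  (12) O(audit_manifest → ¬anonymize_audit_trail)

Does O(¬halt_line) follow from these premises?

Premise 10 is O(¬halt_line → serve_notice); even if O(serve_notice) held, inferring O(¬halt_line) would be affirming the consequent — invalid.
No other premise forces O(¬halt_line). An ideal world satisfying every premise can still have ¬halt_line false, so O(¬halt_line) is not derivable.

No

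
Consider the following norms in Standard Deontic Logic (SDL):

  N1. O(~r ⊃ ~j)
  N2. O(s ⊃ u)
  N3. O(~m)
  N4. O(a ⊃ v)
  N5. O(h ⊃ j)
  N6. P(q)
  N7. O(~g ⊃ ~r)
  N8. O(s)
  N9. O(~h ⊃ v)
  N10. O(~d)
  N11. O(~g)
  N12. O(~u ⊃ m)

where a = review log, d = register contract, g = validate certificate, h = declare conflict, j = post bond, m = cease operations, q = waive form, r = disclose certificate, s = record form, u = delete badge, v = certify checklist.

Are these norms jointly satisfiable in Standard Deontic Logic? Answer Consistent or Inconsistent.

Consistent

Premise 12 is O(~u ⊃ m), but O(~u) is not derivable from the premises, so it does not yield O(m).
So O(m) is not derivable, and the apparent clash with O(~m) does not arise.
A world satisfying every obligation exists (e.g. a=false, d=false, g=false, h=false, j=false, m=false, q=false, r=false, s=true, u=true, v=true); no atom is both obligatory and forbidden, so the set is consistent.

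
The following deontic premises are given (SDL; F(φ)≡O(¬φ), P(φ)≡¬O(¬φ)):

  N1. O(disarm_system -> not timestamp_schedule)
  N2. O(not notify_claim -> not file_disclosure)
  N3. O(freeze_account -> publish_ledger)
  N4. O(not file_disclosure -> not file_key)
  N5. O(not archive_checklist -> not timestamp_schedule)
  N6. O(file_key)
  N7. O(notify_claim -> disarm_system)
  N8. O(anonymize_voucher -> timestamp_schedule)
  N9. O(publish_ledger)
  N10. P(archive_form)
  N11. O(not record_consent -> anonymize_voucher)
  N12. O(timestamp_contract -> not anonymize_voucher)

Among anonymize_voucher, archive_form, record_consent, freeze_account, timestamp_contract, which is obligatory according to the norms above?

Premise 6 gives O(file_key).
Premise 4 is O(not file_disclosure -> not file_key); contrapositively O(file_key -> file_disclosure). Since O(file_key) holds, K gives O(file_disclosure).
The contrapositive of premise 2 (O(not notify_claim -> not file_disclosure)) is O(file_disclosure -> notify_claim), and O(file_disclosure) is already established, so O(notify_claim).
From O(notify_claim) and premise 7, O(notify_claim -> disarm_system), we obtain O(disarm_system).
Premise 1 is O(disarm_system -> not timestamp_schedule); since O(disarm_system), deontic closure gives O(not timestamp_schedule).
Premise 8, O(anonymize_voucher -> timestamp_schedule), contraposes to O(not timestamp_schedule -> not anonymize_voucher); with O(not timestamp_schedule) we get O(not anonymize_voucher).
Premise 11 is O(not record_consent -> anonymize_voucher); contrapositively O(not anonymize_voucher -> record_consent). Since O(not anonymize_voucher) holds, K gives O(record_consent).
So O(record_consent) holds — record_consent is obligatory. None of the other listed options is made obligatory by any chain of premises.

record_consent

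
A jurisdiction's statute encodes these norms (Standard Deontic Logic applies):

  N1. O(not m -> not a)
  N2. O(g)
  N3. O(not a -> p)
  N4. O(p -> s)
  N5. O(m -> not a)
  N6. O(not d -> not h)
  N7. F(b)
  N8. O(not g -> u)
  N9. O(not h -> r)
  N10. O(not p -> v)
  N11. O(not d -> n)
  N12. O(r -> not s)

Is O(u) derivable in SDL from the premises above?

No

Premise 8 is O(not g -> u), but O(not g) is not derivable from the premises, so it does not yield O(u).
No other premise forces O(u). An ideal world satisfying every premise can still have u false, so O(u) is not derivable.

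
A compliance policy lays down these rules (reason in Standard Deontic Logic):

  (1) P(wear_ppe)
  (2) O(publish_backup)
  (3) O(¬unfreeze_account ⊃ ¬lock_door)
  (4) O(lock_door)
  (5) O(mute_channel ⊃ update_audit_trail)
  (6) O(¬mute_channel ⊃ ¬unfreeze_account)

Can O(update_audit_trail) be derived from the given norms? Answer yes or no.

Premise 4 gives O(lock_door).
The contrapositive of premise 3 (O(¬unfreeze_account ⊃ ¬lock_door)) is O(lock_door ⊃ unfreeze_account), and O(lock_door) is already established, so O(unfreeze_account).
The contrapositive of premise 6 (O(¬mute_channel ⊃ ¬unfreeze_account)) is O(unfreeze_account ⊃ mute_channel), and O(unfreeze_account) is already established, so O(mute_channel).
From O(mute_channel) and premise 5, O(mute_channel ⊃ update_audit_trail), we obtain O(update_audit_trail).
Premises 1, 2 do not contribute to this derivation.
So O(update_audit_trail) follows.

Yes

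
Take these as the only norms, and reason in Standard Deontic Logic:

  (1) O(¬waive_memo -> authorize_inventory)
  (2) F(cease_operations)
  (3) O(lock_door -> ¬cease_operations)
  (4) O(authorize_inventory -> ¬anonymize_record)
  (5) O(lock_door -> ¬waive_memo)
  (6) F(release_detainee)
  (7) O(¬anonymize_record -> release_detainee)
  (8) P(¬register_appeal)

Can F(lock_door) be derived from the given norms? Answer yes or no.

Yes

Premise 6, F(release_detainee), is equivalent to O(¬release_detainee).
Premise 7, O(¬anonymize_record -> release_detainee), contraposes to O(¬release_detainee -> anonymize_record); with O(¬release_detainee) we get O(anonymize_record).
The contrapositive of premise 4 (O(authorize_inventory -> ¬anonymize_record)) is O(anonymize_record -> ¬authorize_inventory), and O(anonymize_record) is already established, so O(¬authorize_inventory).
The contrapositive of premise 1 (O(¬waive_memo -> authorize_inventory)) is O(¬authorize_inventory -> waive_memo), and O(¬authorize_inventory) is already established, so O(waive_memo).
Premise 5 is O(lock_door -> ¬waive_memo); contrapositively O(waive_memo -> ¬lock_door). Since O(waive_memo) holds, K gives O(¬lock_door).
Premises 2, 3, 8 do not contribute to this derivation.
So O(¬lock_door) holds, i.e. F(lock_door). The claim follows.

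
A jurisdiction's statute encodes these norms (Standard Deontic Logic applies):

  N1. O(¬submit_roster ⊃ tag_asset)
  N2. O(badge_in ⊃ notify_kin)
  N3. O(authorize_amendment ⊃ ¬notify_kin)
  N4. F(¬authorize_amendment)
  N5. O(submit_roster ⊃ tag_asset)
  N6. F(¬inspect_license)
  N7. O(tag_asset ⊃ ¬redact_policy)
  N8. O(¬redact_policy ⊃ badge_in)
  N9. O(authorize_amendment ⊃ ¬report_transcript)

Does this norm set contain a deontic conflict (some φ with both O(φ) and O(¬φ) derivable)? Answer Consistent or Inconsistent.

By case analysis on ¬submit_roster: premise 1 gives O(¬submit_roster ⊃ tag_asset) and premise 5 gives O(submit_roster ⊃ tag_asset), so O(tag_asset) either way.
With premise 7, O(tag_asset ⊃ ¬redact_policy), the K-axiom yields O(¬redact_policy).
Premise 8 is O(¬redact_policy ⊃ badge_in); since O(¬redact_policy), deontic closure gives O(badge_in).
From O(badge_in) and premise 2, O(badge_in ⊃ notify_kin), we obtain O(notify_kin).
The contrapositive of premise 3 (O(authorize_amendment ⊃ ¬notify_kin)) is O(notify_kin ⊃ ¬authorize_amendment), and O(notify_kin) is already established, so O(¬authorize_amendment).
Yet premise 4 is F(¬authorize_amendment), i.e. O(authorize_amendment).
We now have both O(¬authorize_amendment) and O(authorize_amendment) — authorize_amendment is simultaneously obligatory and forbidden, violating the D-axiom.

Inconsistent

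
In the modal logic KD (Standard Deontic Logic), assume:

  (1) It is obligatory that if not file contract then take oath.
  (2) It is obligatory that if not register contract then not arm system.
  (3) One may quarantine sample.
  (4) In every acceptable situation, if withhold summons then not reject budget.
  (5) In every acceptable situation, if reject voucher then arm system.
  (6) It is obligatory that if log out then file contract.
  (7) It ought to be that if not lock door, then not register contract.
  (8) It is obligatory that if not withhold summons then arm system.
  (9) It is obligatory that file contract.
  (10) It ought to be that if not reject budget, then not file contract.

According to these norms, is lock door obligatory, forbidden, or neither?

Obligatory

Premise 9 states O(file_contract) outright.
The contrapositive of premise 10 (O(¬reject_budget → ¬file_contract)) is O(file_contract → reject_budget), and O(file_contract) is already established, so O(reject_budget).
Premise 4 is O(withhold_summons → ¬reject_budget); contrapositively O(reject_budget → ¬withhold_summons). Since O(reject_budget) holds, K gives O(¬withhold_summons).
From O(¬withhold_summons) and premise 8, O(¬withhold_summons → arm_system), we obtain O(arm_system).
Premise 2, O(¬register_contract → ¬arm_system), contraposes to O(arm_system → register_contract); with O(arm_system) we get O(register_contract).
Premise 7, O(¬lock_door → ¬register_contract), contraposes to O(register_contract → lock_door); with O(register_contract) we get O(lock_door).
Premises 1, 3, 5, 6 do not contribute to this derivation.
Hence lock_door is obligatory.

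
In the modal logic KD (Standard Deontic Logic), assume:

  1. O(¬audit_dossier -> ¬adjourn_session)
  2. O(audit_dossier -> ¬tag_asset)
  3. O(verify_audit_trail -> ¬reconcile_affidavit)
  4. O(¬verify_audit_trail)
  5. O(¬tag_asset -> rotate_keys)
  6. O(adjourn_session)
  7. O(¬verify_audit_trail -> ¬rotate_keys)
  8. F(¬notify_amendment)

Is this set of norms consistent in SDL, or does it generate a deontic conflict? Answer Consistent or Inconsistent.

From premise 4 we have O(¬verify_audit_trail).
Applying K to premise 7 (O(¬verify_audit_trail -> ¬rotate_keys)) and O(¬verify_audit_trail) yields O(¬rotate_keys).
Premise 5 is O(¬tag_asset -> rotate_keys); contrapositively O(¬rotate_keys -> tag_asset). Since O(¬rotate_keys) holds, K gives O(tag_asset).
Premise 2, O(audit_dossier -> ¬tag_asset), contraposes to O(tag_asset -> ¬audit_dossier); with O(tag_asset) we get O(¬audit_dossier).
Applying K to premise 1 (O(¬audit_dossier -> ¬adjourn_session)) and O(¬audit_dossier) yields O(¬adjourn_session).
However, premise 6 gives O(adjourn_session).
We now have both O(¬adjourn_session) and O(adjourn_session) — adjourn_session is simultaneously obligatory and forbidden, violating the D-axiom.

Inconsistent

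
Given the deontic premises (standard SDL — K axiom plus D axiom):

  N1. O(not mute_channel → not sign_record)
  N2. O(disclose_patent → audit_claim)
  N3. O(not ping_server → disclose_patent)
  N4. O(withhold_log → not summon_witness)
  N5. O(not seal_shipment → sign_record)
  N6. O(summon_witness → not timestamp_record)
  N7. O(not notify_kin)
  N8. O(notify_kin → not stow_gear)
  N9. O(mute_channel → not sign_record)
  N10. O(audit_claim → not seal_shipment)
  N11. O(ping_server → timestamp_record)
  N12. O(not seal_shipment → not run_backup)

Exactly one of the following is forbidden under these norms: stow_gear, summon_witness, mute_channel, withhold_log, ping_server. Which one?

Premises 9 and 1 cover both cases: O(mute_channel → not sign_record) and O(not mute_channel → not sign_record). Since mute_channel ∨ not mute_channel is a tautology, O(not sign_record) follows.
Premise 5, O(not seal_shipment → sign_record), contraposes to O(not sign_record → seal_shipment); with O(not sign_record) we get O(seal_shipment).
The contrapositive of premise 10 (O(audit_claim → not seal_shipment)) is O(seal_shipment → not audit_claim), and O(seal_shipment) is already established, so O(not audit_claim).
The contrapositive of premise 2 (O(disclose_patent → audit_claim)) is O(not audit_claim → not disclose_patent), and O(not audit_claim) is already established, so O(not disclose_patent).
Premise 3, O(not ping_server → disclose_patent), contraposes to O(not disclose_patent → ping_server); with O(not disclose_patent) we get O(ping_server).
Applying K to premise 11 (O(ping_server → timestamp_record)) and O(ping_server) yields O(timestamp_record).
The contrapositive of premise 6 (O(summon_witness → not timestamp_record)) is O(timestamp_record → not summon_witness), and O(timestamp_record) is already established, so O(not summon_witness).
So O(not summon_witness) holds, i.e. summon_witness is forbidden. None of the other listed options is forbidden under the premises.

summon_witness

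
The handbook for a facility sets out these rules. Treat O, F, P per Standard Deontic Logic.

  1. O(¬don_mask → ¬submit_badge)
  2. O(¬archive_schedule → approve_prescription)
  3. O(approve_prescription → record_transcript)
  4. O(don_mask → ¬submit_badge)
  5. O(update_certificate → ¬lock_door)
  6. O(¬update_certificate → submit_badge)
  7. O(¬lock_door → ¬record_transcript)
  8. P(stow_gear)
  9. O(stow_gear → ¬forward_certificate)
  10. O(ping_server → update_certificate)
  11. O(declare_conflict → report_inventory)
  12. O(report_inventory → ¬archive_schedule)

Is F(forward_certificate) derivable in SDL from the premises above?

No

Premise 9 is O(stow_gear → ¬forward_certificate), but O(stow_gear) is not derivable from the premises (the permission P(stow_gear) asserts only ¬O(¬stow_gear), not O(stow_gear)), so it does not yield O(¬forward_certificate).
No other premise forces O(¬forward_certificate). An ideal world satisfying every premise can still have forward_certificate true, so F(forward_certificate) is not derivable.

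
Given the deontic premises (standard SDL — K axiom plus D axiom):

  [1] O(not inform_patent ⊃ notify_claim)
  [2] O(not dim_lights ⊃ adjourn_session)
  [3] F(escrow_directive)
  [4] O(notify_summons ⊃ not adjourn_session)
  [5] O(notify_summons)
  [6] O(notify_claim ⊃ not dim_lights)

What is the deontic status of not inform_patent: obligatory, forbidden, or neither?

Forbidden

Premise 5 states O(notify_summons) outright.
Applying K to premise 4 (O(notify_summons ⊃ not adjourn_session)) and O(notify_summons) yields O(not adjourn_session).
The contrapositive of premise 2 (O(not dim_lights ⊃ adjourn_session)) is O(not adjourn_session ⊃ dim_lights), and O(not adjourn_session) is already established, so O(dim_lights).
Premise 6 is O(notify_claim ⊃ not dim_lights); contrapositively O(dim_lights ⊃ not notify_claim). Since O(dim_lights) holds, K gives O(not notify_claim).
Premise 1 is O(not inform_patent ⊃ notify_claim); contrapositively O(not notify_claim ⊃ inform_patent). Since O(not notify_claim) holds, K gives O(inform_patent).
Premise 3 does not contribute to this derivation.
Thus O(inform_patent), which is F(not inform_patent): not inform_patent is forbidden.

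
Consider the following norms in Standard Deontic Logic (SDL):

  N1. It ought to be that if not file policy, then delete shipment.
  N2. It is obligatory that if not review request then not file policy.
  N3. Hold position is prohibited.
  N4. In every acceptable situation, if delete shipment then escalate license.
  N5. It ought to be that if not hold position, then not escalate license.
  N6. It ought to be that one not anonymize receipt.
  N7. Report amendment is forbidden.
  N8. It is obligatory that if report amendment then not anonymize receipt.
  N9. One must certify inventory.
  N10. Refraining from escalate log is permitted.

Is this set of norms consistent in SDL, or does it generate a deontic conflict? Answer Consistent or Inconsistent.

Consistent

Premise 8 is O(report_amendment → ¬anonymize_receipt); even if O(¬anonymize_receipt) held, inferring O(report_amendment) would be affirming the consequent — invalid.
So O(report_amendment) is not derivable, and the apparent clash with O(¬report_amendment) does not arise.
A world satisfying every obligation exists (e.g. anonymize_receipt=false, certify_inventory=true, delete_shipment=false, escalate_license=false, escalate_log=false, file_policy=true, hold_position=false, report_amendment=false, review_request=true); no atom is both obligatory and forbidden, so the set is consistent.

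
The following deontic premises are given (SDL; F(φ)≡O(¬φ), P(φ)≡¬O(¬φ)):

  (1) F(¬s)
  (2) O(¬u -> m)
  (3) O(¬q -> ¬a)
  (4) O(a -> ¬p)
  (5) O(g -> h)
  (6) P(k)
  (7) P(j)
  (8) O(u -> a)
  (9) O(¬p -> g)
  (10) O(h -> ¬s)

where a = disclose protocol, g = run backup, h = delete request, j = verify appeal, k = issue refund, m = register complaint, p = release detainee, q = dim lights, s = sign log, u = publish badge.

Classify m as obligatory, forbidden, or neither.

Obligatory

Premise 1, F(¬s), is equivalent to O(s).
Premise 10, O(h -> ¬s), contraposes to O(s -> ¬h); with O(s) we get O(¬h).
The contrapositive of premise 5 (O(g -> h)) is O(¬h -> ¬g), and O(¬h) is already established, so O(¬g).
The contrapositive of premise 9 (O(¬p -> g)) is O(¬g -> p), and O(¬g) is already established, so O(p).
The contrapositive of premise 4 (O(a -> ¬p)) is O(p -> ¬a), and O(p) is already established, so O(¬a).
The contrapositive of premise 8 (O(u -> a)) is O(¬a -> ¬u), and O(¬a) is already established, so O(¬u).
Premise 2 is O(¬u -> m); since O(¬u), deontic closure gives O(m).
Premises 3, 6, 7 do not contribute to this derivation.
Hence m is obligatory.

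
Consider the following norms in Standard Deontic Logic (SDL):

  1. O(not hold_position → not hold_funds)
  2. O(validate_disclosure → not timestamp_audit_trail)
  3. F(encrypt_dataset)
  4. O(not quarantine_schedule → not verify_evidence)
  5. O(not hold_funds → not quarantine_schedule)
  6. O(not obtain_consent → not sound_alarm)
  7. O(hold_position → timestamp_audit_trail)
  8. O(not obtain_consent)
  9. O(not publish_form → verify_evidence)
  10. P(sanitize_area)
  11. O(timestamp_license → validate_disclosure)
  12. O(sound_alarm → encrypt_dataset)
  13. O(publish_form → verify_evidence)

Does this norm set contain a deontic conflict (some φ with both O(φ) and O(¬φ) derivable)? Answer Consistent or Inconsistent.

Premise 12 is O(sound_alarm → encrypt_dataset), but O(sound_alarm) is not derivable from the premises, so it does not yield O(encrypt_dataset).
So O(encrypt_dataset) is not derivable, and the apparent clash with O(not encrypt_dataset) does not arise.
A world satisfying every obligation exists (e.g. encrypt_dataset=false, hold_funds=true, hold_position=true, obtain_consent=false, publish_form=false, quarantine_schedule=true, sanitize_area=false, sound_alarm=false, timestamp_audit_trail=true, timestamp_license=false, validate_disclosure=false, verify_evidence=true); no atom is both obligatory and forbidden, so the set is consistent.

Consistent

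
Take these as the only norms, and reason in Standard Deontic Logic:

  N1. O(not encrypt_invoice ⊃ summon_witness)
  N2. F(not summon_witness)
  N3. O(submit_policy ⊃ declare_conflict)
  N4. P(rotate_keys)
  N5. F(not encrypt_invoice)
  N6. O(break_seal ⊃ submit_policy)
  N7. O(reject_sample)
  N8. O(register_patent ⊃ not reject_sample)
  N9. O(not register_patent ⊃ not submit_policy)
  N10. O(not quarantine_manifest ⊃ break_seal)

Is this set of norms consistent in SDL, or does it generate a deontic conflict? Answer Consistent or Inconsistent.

Consistent

Premise 1 is O(not encrypt_invoice ⊃ summon_witness); even if O(summon_witness) held, inferring O(not encrypt_invoice) would be affirming the consequent — invalid.
So O(not encrypt_invoice) is not derivable, and the apparent clash with O(encrypt_invoice) does not arise.
A world satisfying every obligation exists (e.g. break_seal=false, declare_conflict=false, encrypt_invoice=true, quarantine_manifest=true, register_patent=false, reject_sample=true, rotate_keys=false, submit_policy=false, summon_witness=true); no atom is both obligatory and forbidden, so the set is consistent.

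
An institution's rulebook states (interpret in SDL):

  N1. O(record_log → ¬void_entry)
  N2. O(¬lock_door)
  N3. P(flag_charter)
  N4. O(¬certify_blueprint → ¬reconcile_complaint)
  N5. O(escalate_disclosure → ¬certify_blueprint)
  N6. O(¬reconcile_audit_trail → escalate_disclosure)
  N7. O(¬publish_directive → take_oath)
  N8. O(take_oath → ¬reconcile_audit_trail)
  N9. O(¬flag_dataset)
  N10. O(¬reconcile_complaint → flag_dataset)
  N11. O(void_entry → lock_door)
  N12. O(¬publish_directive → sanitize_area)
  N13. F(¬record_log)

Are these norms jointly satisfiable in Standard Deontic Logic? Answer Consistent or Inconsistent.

Consistent

Premise 11 is O(void_entry → lock_door), but O(void_entry) is not derivable from the premises, so it does not yield O(lock_door).
So O(lock_door) is not derivable, and the apparent clash with O(¬lock_door) does not arise.
A world satisfying every obligation exists (e.g. certify_blueprint=true, escalate_disclosure=false, flag_charter=false, flag_dataset=false, lock_door=false, publish_directive=true, reconcile_audit_trail=true, reconcile_complaint=true, record_log=true, sanitize_area=false, take_oath=false, void_entry=false); no atom is both obligatory and forbidden, so the set is consistent.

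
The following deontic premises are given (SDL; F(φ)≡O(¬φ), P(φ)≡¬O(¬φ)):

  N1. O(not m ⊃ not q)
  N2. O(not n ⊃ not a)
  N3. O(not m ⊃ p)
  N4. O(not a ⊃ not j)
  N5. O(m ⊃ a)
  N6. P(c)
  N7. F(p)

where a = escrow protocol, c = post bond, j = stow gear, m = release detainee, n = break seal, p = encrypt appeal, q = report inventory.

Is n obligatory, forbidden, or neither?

Obligatory

F(p) at premise 7 means O(not p).
Premise 3 is O(not m ⊃ p); contrapositively O(not p ⊃ m). Since O(not p) holds, K gives O(m).
Premise 5 is O(m ⊃ a); since O(m), deontic closure gives O(a).
Premise 2, O(not n ⊃ not a), contraposes to O(a ⊃ n); with O(a) we get O(n).
Premises 1, 4, 6 do not contribute to this derivation.
Hence n is obligatory.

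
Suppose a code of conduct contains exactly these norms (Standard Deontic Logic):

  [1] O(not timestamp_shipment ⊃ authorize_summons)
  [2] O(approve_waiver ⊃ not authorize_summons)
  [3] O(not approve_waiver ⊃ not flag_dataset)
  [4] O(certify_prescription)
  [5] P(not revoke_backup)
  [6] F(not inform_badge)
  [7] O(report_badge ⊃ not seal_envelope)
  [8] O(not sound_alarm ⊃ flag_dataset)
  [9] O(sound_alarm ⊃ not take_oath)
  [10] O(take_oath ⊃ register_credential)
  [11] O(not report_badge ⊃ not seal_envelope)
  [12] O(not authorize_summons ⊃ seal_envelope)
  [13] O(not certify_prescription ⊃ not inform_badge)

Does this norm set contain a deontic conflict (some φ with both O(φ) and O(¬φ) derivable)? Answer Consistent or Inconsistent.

Premise 13 is O(not certify_prescription ⊃ not inform_badge), but O(not certify_prescription) is not derivable from the premises, so it does not yield O(not inform_badge).
So O(not inform_badge) is not derivable, and the apparent clash with O(inform_badge) does not arise.
A world satisfying every obligation exists (e.g. approve_waiver=false, authorize_summons=true, certify_prescription=true, flag_dataset=false, inform_badge=true, register_credential=false, report_badge=false, revoke_backup=false, seal_envelope=false, sound_alarm=true, take_oath=false, timestamp_shipment=false); no atom is both obligatory and forbidden, so the set is consistent.

Consistent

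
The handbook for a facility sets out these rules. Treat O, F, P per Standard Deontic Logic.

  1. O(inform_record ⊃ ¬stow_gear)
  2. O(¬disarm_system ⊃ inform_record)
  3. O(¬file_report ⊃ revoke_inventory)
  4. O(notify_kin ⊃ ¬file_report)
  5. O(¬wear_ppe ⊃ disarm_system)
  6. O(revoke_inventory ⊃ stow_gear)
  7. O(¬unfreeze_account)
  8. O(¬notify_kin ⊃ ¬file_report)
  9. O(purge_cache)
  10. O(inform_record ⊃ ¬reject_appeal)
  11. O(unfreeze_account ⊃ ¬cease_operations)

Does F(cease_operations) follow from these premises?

Premise 11 is O(unfreeze_account ⊃ ¬cease_operations), but O(unfreeze_account) is not derivable from the premises, so it does not yield O(¬cease_operations).
No other premise forces O(¬cease_operations). An ideal world satisfying every premise can still have cease_operations true, so F(cease_operations) is not derivable.

No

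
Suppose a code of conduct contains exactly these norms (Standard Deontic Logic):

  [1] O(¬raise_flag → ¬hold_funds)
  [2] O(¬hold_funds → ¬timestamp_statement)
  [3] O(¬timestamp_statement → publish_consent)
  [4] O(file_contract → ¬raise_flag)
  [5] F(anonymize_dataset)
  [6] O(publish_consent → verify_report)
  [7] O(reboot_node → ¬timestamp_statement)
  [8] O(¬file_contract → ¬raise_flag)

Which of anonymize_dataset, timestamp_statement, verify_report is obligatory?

By case analysis on ¬file_contract: premise 8 gives O(¬file_contract → ¬raise_flag) and premise 4 gives O(file_contract → ¬raise_flag), so O(¬raise_flag) either way.
Premise 1 is O(¬raise_flag → ¬hold_funds); since O(¬raise_flag), deontic closure gives O(¬hold_funds).
Premise 2 is O(¬hold_funds → ¬timestamp_statement); since O(¬hold_funds), deontic closure gives O(¬timestamp_statement).
From O(¬timestamp_statement) and premise 3, O(¬timestamp_statement → publish_consent), we obtain O(publish_consent).
From O(publish_consent) and premise 6, O(publish_consent → verify_report), we obtain O(verify_report).
So O(verify_report) holds — verify_report is obligatory. None of the other listed options is made obligatory by any chain of premises.

verify_report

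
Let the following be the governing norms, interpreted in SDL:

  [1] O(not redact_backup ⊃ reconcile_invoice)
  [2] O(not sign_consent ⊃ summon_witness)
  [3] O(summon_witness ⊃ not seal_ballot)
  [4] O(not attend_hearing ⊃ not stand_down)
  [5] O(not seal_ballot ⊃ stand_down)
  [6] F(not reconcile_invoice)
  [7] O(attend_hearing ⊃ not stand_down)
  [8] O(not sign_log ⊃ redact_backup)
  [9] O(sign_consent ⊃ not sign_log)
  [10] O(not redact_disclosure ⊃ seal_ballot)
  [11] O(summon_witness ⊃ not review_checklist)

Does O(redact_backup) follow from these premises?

Premises 7 and 4 are O(attend_hearing ⊃ not stand_down) and O(not attend_hearing ⊃ not stand_down); every ideal world satisfies attend_hearing or not attend_hearing, so in either case not stand_down holds — hence O(not stand_down).
The contrapositive of premise 5 (O(not seal_ballot ⊃ stand_down)) is O(not stand_down ⊃ seal_ballot), and O(not stand_down) is already established, so O(seal_ballot).
Premise 3 is O(summon_witness ⊃ not seal_ballot); contrapositively O(seal_ballot ⊃ not summon_witness). Since O(seal_ballot) holds, K gives O(not summon_witness).
Premise 2, O(not sign_consent ⊃ summon_witness), contraposes to O(not summon_witness ⊃ sign_consent); with O(not summon_witness) we get O(sign_consent).
Applying K to premise 9 (O(sign_consent ⊃ not sign_log)) and O(sign_consent) yields O(not sign_log).
Applying K to premise 8 (O(not sign_log ⊃ redact_backup)) and O(not sign_log) yields O(redact_backup).
Premises 1, 6, 10, 11 do not contribute to this derivation.
So O(redact_backup) follows.

Yes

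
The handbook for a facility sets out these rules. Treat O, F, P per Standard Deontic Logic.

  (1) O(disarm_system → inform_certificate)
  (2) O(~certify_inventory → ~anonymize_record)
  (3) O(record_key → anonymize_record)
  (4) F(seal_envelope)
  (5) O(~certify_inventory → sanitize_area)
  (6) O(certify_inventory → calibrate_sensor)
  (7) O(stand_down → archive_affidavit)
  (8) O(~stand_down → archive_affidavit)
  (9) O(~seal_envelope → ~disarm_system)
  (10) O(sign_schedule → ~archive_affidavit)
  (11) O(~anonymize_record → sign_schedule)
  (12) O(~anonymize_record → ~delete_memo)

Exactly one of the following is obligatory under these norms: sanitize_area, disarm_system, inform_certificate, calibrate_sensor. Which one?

By case analysis on stand_down: premise 7 gives O(stand_down → archive_affidavit) and premise 8 gives O(~stand_down → archive_affidavit), so O(archive_affidavit) either way.
Premise 10, O(sign_schedule → ~archive_affidavit), contraposes to O(archive_affidavit → ~sign_schedule); with O(archive_affidavit) we get O(~sign_schedule).
Premise 11, O(~anonymize_record → sign_schedule), contraposes to O(~sign_schedule → anonymize_record); with O(~sign_schedule) we get O(anonymize_record).
Premise 2 is O(~certify_inventory → ~anonymize_record); contrapositively O(anonymize_record → certify_inventory). Since O(anonymize_record) holds, K gives O(certify_inventory).
With premise 6, O(certify_inventory → calibrate_sensor), the K-axiom yields O(calibrate_sensor).
So O(calibrate_sensor) holds — calibrate_sensor is obligatory. None of the other listed options is made obligatory by any chain of premises.

calibrate_sensor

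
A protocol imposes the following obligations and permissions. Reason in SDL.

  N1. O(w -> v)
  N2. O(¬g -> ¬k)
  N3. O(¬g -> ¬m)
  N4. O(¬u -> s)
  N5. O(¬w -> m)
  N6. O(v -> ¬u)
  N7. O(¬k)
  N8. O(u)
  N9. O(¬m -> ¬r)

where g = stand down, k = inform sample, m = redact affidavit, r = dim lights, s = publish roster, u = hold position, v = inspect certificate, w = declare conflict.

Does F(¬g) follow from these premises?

Yes

Premise 8 states O(u) outright.
Premise 6, O(v -> ¬u), contraposes to O(u -> ¬v); with O(u) we get O(¬v).
The contrapositive of premise 1 (O(w -> v)) is O(¬v -> ¬w), and O(¬v) is already established, so O(¬w).
Applying K to premise 5 (O(¬w -> m)) and O(¬w) yields O(m).
Premise 3 is O(¬g -> ¬m); contrapositively O(m -> g). Since O(m) holds, K gives O(g).
Premises 2, 4, 7, 9 do not contribute to this derivation.
So O(g) holds, i.e. F(¬g). The claim follows.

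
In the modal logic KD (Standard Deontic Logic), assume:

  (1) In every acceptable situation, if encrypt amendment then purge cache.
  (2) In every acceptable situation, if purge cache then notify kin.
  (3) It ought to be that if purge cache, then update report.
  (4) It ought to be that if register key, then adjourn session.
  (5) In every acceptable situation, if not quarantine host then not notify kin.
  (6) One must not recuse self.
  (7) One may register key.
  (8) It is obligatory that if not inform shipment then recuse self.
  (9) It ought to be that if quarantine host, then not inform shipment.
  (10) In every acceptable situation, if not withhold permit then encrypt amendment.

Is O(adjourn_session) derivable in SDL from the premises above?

No

Premise 4 is O(register_key → adjourn_session), but O(register_key) is not derivable from the premises (the permission P(register_key) asserts only ¬O(¬register_key), not O(register_key)), so it does not yield O(adjourn_session).
No other premise forces O(adjourn_session). An ideal world satisfying every premise can still have adjourn_session false, so O(adjourn_session) is not derivable.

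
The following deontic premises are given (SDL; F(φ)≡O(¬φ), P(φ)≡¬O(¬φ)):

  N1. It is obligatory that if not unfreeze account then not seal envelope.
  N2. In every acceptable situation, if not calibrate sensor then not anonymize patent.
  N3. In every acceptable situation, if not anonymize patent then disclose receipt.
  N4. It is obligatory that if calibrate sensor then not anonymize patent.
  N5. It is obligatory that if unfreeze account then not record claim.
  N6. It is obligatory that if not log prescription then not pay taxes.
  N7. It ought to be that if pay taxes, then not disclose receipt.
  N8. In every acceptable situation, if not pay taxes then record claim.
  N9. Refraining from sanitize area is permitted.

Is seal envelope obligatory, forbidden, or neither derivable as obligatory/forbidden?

Forbidden

Premises 4 and 2 cover both cases: O(calibrate_sensor → ¬anonymize_patent) and O(¬calibrate_sensor → ¬anonymize_patent). Since calibrate_sensor ∨ ¬calibrate_sensor is a tautology, O(¬anonymize_patent) follows.
With premise 3, O(¬anonymize_patent → disclose_receipt), the K-axiom yields O(disclose_receipt).
Premise 7, O(pay_taxes → ¬disclose_receipt), contraposes to O(disclose_receipt → ¬pay_taxes); with O(disclose_receipt) we get O(¬pay_taxes).
From O(¬pay_taxes) and premise 8, O(¬pay_taxes → record_claim), we obtain O(record_claim).
Premise 5, O(unfreeze_account → ¬record_claim), contraposes to O(record_claim → ¬unfreeze_account); with O(record_claim) we get O(¬unfreeze_account).
Premise 1 is O(¬unfreeze_account → ¬seal_envelope); since O(¬unfreeze_account), deontic closure gives O(¬seal_envelope).
Premises 6, 9 do not contribute to this derivation.
Thus O(¬seal_envelope), which is F(seal_envelope): seal_envelope is forbidden.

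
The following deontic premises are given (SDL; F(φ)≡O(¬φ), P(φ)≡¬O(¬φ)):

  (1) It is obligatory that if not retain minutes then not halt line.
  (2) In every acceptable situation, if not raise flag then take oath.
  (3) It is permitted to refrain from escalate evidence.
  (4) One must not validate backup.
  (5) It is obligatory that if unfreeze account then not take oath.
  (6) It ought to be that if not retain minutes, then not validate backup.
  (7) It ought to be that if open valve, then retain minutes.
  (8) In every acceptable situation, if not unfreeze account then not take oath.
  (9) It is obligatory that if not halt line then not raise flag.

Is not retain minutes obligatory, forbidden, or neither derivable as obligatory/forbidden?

Premises 5 and 8 are O(unfreeze_account → ¬take_oath) and O(¬unfreeze_account → ¬take_oath); every ideal world satisfies unfreeze_account or ¬unfreeze_account, so in either case ¬take_oath holds — hence O(¬take_oath).
Premise 2, O(¬raise_flag → take_oath), contraposes to O(¬take_oath → raise_flag); with O(¬take_oath) we get O(raise_flag).
Premise 9 is O(¬halt_line → ¬raise_flag); contrapositively O(raise_flag → halt_line). Since O(raise_flag) holds, K gives O(halt_line).
The contrapositive of premise 1 (O(¬retain_minutes → ¬halt_line)) is O(halt_line → retain_minutes), and O(halt_line) is already established, so O(retain_minutes).
Premises 3, 4, 6, 7 do not contribute to this derivation.
Thus O(retain_minutes), which is F(¬retain_minutes): ¬retain_minutes is forbidden.

Forbidden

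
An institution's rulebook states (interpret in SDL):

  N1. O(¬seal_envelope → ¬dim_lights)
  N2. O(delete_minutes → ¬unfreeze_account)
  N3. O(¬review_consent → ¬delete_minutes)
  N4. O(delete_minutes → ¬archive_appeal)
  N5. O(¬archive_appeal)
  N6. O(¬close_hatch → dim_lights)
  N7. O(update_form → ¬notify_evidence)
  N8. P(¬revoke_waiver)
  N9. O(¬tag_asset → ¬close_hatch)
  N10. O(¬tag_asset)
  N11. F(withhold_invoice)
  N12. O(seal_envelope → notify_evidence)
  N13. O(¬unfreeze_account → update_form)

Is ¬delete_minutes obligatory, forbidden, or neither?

Obligatory

Premise 10 states O(¬tag_asset) outright.
With premise 9, O(¬tag_asset → ¬close_hatch), the K-axiom yields O(¬close_hatch).
With premise 6, O(¬close_hatch → dim_lights), the K-axiom yields O(dim_lights).
The contrapositive of premise 1 (O(¬seal_envelope → ¬dim_lights)) is O(dim_lights → seal_envelope), and O(dim_lights) is already established, so O(seal_envelope).
With premise 12, O(seal_envelope → notify_evidence), the K-axiom yields O(notify_evidence).
Premise 7, O(update_form → ¬notify_evidence), contraposes to O(notify_evidence → ¬update_form); with O(notify_evidence) we get O(¬update_form).
Premise 13 is O(¬unfreeze_account → update_form); contrapositively O(¬update_form → unfreeze_account). Since O(¬update_form) holds, K gives O(unfreeze_account).
The contrapositive of premise 2 (O(delete_minutes → ¬unfreeze_account)) is O(unfreeze_account → ¬delete_minutes), and O(unfreeze_account) is already established, so O(¬delete_minutes).
Premises 3, 4, 5, 8, 11 do not contribute to this derivation.
Hence ¬delete_minutes is obligatory.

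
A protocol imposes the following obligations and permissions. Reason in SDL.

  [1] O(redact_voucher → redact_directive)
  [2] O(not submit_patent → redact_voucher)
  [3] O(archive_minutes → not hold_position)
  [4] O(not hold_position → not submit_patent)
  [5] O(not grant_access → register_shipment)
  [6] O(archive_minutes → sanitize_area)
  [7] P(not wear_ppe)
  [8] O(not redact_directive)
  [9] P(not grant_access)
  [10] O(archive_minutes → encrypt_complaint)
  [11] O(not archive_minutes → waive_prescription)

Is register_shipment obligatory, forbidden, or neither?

Neither

Premise 5 is O(not grant_access → register_shipment), but O(not grant_access) is not derivable from the premises (the permission P(not grant_access) asserts only not O(grant_access), not O(not grant_access)), so it does not yield O(register_shipment).
No premise or chain of K-axiom applications forces O(register_shipment), and none forces O(not register_shipment). So register_shipment is neither obligatory nor forbidden under these norms.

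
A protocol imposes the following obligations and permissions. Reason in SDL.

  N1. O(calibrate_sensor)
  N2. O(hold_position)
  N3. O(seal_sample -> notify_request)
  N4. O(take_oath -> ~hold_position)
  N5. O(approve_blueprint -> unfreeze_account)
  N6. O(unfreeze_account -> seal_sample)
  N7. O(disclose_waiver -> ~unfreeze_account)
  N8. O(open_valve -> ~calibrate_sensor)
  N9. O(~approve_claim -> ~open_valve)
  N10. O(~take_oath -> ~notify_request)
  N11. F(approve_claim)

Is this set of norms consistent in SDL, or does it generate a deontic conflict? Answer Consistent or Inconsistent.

Premise 8 is O(open_valve -> ~calibrate_sensor), but O(open_valve) is not derivable from the premises, so it does not yield O(~calibrate_sensor).
So O(~calibrate_sensor) is not derivable, and the apparent clash with O(calibrate_sensor) does not arise.
A world satisfying every obligation exists (e.g. approve_blueprint=false, approve_claim=false, calibrate_sensor=true, disclose_waiver=false, hold_position=true, notify_request=false, open_valve=false, seal_sample=false, take_oath=false, unfreeze_account=false); no atom is both obligatory and forbidden, so the set is consistent.

Consistent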